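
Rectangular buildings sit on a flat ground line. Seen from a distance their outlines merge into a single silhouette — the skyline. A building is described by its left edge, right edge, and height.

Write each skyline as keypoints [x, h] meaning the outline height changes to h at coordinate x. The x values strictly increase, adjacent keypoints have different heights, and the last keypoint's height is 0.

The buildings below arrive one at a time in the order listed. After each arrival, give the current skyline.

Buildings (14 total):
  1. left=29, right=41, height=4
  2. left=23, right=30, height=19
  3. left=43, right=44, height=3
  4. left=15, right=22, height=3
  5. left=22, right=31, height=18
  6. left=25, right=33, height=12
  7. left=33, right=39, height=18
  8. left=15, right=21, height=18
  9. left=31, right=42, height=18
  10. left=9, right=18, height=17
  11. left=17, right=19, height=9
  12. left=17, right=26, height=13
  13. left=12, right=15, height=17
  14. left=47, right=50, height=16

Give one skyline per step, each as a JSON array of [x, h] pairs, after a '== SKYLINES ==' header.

== SKYLINES ==
[[29,4],[41,0]]
[[23,19],[30,4],[41,0]]
[[23,19],[30,4],[41,0],[43,3],[44,0]]
[[15,3],[22,0],[23,19],[30,4],[41,0],[43,3],[44,0]]
[[15,3],[22,18],[23,19],[30,18],[31,4],[41,0],[43,3],[44,0]]
[[15,3],[22,18],[23,19],[30,18],[31,12],[33,4],[41,0],[43,3],[44,0]]
[[15,3],[22,18],[23,19],[30,18],[31,12],[33,18],[39,4],[41,0],[43,3],[44,0]]
[[15,18],[21,3],[22,18],[23,19],[30,18],[31,12],[33,18],[39,4],[41,0],[43,3],[44,0]]
[[15,18],[21,3],[22,18],[23,19],[30,18],[42,0],[43,3],[44,0]]
[[9,17],[15,18],[21,3],[22,18],[23,19],[30,18],[42,0],[43,3],[44,0]]
[[9,17],[15,18],[21,3],[22,18],[23,19],[30,18],[42,0],[43,3],[44,0]]
[[9,17],[15,18],[21,13],[22,18],[23,19],[30,18],[42,0],[43,3],[44,0]]
[[9,17],[15,18],[21,13],[22,18],[23,19],[30,18],[42,0],[43,3],[44,0]]
[[9,17],[15,18],[21,13],[22,18],[23,19],[30,18],[42,0],[43,3],[44,0],[47,16],[50,0]]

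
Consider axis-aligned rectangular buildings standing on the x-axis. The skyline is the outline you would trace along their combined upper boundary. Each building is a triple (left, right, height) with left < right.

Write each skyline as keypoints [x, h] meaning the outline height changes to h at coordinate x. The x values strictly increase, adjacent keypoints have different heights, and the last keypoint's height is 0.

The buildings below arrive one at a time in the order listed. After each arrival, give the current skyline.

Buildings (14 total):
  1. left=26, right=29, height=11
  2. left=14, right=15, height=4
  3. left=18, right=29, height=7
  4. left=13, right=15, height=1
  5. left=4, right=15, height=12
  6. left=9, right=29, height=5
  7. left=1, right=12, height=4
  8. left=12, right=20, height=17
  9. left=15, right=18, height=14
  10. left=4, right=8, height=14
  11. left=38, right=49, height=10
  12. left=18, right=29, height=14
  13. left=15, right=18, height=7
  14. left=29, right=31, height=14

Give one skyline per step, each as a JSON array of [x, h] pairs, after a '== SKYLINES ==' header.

== SKYLINES ==
[[26,11],[29,0]]
[[14,4],[15,0],[26,11],[29,0]]
[[14,4],[15,0],[18,7],[26,11],[29,0]]
[[13,1],[14,4],[15,0],[18,7],[26,11],[29,0]]
[[4,12],[15,0],[18,7],[26,11],[29,0]]
[[4,12],[15,5],[18,7],[26,11],[29,0]]
[[1,4],[4,12],[15,5],[18,7],[26,11],[29,0]]
[[1,4],[4,12],[12,17],[20,7],[26,11],[29,0]]
[[1,4],[4,12],[12,17],[20,7],[26,11],[29,0]]
[[1,4],[4,14],[8,12],[12,17],[20,7],[26,11],[29,0]]
[[1,4],[4,14],[8,12],[12,17],[20,7],[26,11],[29,0],[38,10],[49,0]]
[[1,4],[4,14],[8,12],[12,17],[20,14],[29,0],[38,10],[49,0]]
[[1,4],[4,14],[8,12],[12,17],[20,14],[29,0],[38,10],[49,0]]
[[1,4],[4,14],[8,12],[12,17],[20,14],[31,0],[38,10],[49,0]]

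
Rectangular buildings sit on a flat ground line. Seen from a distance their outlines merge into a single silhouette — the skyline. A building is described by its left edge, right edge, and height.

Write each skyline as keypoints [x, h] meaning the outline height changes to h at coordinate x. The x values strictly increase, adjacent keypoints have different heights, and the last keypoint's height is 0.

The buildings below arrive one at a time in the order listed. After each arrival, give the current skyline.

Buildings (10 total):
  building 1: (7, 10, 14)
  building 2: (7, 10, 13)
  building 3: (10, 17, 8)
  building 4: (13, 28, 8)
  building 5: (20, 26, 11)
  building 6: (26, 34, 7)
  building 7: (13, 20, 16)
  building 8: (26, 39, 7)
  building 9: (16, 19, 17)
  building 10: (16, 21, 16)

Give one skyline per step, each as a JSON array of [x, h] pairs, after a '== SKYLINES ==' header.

== SKYLINES ==
[[7,14],[10,0]]
[[7,14],[10,0]]
[[7,14],[10,8],[17,0]]
[[7,14],[10,8],[28,0]]
[[7,14],[10,8],[20,11],[26,8],[28,0]]
[[7,14],[10,8],[20,11],[26,8],[28,7],[34,0]]
[[7,14],[10,8],[13,16],[20,11],[26,8],[28,7],[34,0]]
[[7,14],[10,8],[13,16],[20,11],[26,8],[28,7],[39,0]]
[[7,14],[10,8],[13,16],[16,17],[19,16],[20,11],[26,8],[28,7],[39,0]]
[[7,14],[10,8],[13,16],[16,17],[19,16],[21,11],[26,8],[28,7],[39,0]]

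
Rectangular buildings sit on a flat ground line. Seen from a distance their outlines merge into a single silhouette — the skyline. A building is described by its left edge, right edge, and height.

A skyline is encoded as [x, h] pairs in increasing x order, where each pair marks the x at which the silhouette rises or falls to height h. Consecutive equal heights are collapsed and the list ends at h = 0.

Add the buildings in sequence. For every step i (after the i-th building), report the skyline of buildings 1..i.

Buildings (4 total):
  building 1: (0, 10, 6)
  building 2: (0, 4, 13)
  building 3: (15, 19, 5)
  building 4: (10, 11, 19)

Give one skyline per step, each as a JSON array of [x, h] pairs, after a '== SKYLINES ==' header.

== SKYLINES ==
[[0,6],[10,0]]
[[0,13],[4,6],[10,0]]
[[0,13],[4,6],[10,0],[15,5],[19,0]]
[[0,13],[4,6],[10,19],[11,0],[15,5],[19,0]]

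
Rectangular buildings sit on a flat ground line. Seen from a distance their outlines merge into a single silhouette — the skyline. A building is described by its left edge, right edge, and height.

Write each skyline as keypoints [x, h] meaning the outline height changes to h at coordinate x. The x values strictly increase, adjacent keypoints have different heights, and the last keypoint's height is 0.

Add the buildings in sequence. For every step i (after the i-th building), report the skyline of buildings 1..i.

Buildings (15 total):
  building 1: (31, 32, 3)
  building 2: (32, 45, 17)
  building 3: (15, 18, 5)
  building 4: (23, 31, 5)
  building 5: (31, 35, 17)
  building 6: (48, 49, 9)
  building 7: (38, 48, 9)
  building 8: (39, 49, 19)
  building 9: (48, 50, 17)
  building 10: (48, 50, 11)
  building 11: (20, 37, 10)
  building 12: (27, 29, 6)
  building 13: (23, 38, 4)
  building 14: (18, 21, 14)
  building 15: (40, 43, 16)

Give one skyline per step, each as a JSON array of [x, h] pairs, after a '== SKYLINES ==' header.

== SKYLINES ==
[[31,3],[32,0]]
[[31,3],[32,17],[45,0]]
[[15,5],[18,0],[31,3],[32,17],[45,0]]
[[15,5],[18,0],[23,5],[31,3],[32,17],[45,0]]
[[15,5],[18,0],[23,5],[31,17],[45,0]]
[[15,5],[18,0],[23,5],[31,17],[45,0],[48,9],[49,0]]
[[15,5],[18,0],[23,5],[31,17],[45,9],[49,0]]
[[15,5],[18,0],[23,5],[31,17],[39,19],[49,0]]
[[15,5],[18,0],[23,5],[31,17],[39,19],[49,17],[50,0]]
[[15,5],[18,0],[23,5],[31,17],[39,19],[49,17],[50,0]]
[[15,5],[18,0],[20,10],[31,17],[39,19],[49,17],[50,0]]
[[15,5],[18,0],[20,10],[31,17],[39,19],[49,17],[50,0]]
[[15,5],[18,0],[20,10],[31,17],[39,19],[49,17],[50,0]]
[[15,5],[18,14],[21,10],[31,17],[39,19],[49,17],[50,0]]
[[15,5],[18,14],[21,10],[31,17],[39,19],[49,17],[50,0]]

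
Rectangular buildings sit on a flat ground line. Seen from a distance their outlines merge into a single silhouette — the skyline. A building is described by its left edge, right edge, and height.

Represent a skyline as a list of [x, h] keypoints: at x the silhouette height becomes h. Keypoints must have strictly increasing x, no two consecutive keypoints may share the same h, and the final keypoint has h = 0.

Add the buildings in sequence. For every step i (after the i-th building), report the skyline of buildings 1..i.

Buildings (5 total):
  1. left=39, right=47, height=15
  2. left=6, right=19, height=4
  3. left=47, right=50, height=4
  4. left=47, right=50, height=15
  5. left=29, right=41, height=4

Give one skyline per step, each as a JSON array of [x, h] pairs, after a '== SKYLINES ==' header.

== SKYLINES ==
[[39,15],[47,0]]
[[6,4],[19,0],[39,15],[47,0]]
[[6,4],[19,0],[39,15],[47,4],[50,0]]
[[6,4],[19,0],[39,15],[50,0]]
[[6,4],[19,0],[29,4],[39,15],[50,0]]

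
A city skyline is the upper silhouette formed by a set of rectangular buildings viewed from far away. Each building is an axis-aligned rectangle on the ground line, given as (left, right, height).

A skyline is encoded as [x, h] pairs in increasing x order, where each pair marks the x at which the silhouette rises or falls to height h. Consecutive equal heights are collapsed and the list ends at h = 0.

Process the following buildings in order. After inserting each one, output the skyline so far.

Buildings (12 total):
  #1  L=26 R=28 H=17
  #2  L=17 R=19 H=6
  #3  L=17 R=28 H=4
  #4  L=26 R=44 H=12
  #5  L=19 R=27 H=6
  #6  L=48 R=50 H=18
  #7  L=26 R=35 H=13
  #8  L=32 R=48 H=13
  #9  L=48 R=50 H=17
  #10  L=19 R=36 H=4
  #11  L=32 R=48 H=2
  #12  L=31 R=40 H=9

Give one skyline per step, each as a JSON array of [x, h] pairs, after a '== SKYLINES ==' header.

== SKYLINES ==
[[26,17],[28,0]]
[[17,6],[19,0],[26,17],[28,0]]
[[17,6],[19,4],[26,17],[28,0]]
[[17,6],[19,4],[26,17],[28,12],[44,0]]
[[17,6],[26,17],[28,12],[44,0]]
[[17,6],[26,17],[28,12],[44,0],[48,18],[50,0]]
[[17,6],[26,17],[28,13],[35,12],[44,0],[48,18],[50,0]]
[[17,6],[26,17],[28,13],[48,18],[50,0]]
[[17,6],[26,17],[28,13],[48,18],[50,0]]
[[17,6],[26,17],[28,13],[48,18],[50,0]]
[[17,6],[26,17],[28,13],[48,18],[50,0]]
[[17,6],[26,17],[28,13],[48,18],[50,0]]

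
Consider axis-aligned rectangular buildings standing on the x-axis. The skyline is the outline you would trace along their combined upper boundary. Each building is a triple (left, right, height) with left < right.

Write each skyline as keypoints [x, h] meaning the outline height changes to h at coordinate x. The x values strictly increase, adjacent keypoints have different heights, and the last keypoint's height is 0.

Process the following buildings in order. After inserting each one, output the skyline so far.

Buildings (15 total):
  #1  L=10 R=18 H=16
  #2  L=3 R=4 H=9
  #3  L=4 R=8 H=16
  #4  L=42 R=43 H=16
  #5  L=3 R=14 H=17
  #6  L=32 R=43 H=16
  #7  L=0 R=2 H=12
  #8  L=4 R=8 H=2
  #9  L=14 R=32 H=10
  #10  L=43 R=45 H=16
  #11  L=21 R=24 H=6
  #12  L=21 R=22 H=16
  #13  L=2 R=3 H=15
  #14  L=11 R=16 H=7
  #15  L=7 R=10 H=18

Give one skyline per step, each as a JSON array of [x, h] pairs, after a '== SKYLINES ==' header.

== SKYLINES ==
[[10,16],[18,0]]
[[3,9],[4,0],[10,16],[18,0]]
[[3,9],[4,16],[8,0],[10,16],[18,0]]
[[3,9],[4,16],[8,0],[10,16],[18,0],[42,16],[43,0]]
[[3,17],[14,16],[18,0],[42,16],[43,0]]
[[3,17],[14,16],[18,0],[32,16],[43,0]]
[[0,12],[2,0],[3,17],[14,16],[18,0],[32,16],[43,0]]
[[0,12],[2,0],[3,17],[14,16],[18,0],[32,16],[43,0]]
[[0,12],[2,0],[3,17],[14,16],[18,10],[32,16],[43,0]]
[[0,12],[2,0],[3,17],[14,16],[18,10],[32,16],[45,0]]
[[0,12],[2,0],[3,17],[14,16],[18,10],[32,16],[45,0]]
[[0,12],[2,0],[3,17],[14,16],[18,10],[21,16],[22,10],[32,16],[45,0]]
[[0,12],[2,15],[3,17],[14,16],[18,10],[21,16],[22,10],[32,16],[45,0]]
[[0,12],[2,15],[3,17],[14,16],[18,10],[21,16],[22,10],[32,16],[45,0]]
[[0,12],[2,15],[3,17],[7,18],[10,17],[14,16],[18,10],[21,16],[22,10],[32,16],[45,0]]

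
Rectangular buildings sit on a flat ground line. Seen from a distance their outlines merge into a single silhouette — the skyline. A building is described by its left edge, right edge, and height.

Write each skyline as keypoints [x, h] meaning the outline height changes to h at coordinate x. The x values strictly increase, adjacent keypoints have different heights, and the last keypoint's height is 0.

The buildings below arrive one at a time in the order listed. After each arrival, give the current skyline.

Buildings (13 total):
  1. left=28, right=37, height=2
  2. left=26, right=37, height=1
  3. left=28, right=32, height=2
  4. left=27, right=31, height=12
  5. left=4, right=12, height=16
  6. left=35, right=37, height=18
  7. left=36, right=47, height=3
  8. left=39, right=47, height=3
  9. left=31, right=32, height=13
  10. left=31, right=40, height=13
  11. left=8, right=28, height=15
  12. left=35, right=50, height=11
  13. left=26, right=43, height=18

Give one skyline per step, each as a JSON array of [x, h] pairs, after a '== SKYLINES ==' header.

== SKYLINES ==
[[28,2],[37,0]]
[[26,1],[28,2],[37,0]]
[[26,1],[28,2],[37,0]]
[[26,1],[27,12],[31,2],[37,0]]
[[4,16],[12,0],[26,1],[27,12],[31,2],[37,0]]
[[4,16],[12,0],[26,1],[27,12],[31,2],[35,18],[37,0]]
[[4,16],[12,0],[26,1],[27,12],[31,2],[35,18],[37,3],[47,0]]
[[4,16],[12,0],[26,1],[27,12],[31,2],[35,18],[37,3],[47,0]]
[[4,16],[12,0],[26,1],[27,12],[31,13],[32,2],[35,18],[37,3],[47,0]]
[[4,16],[12,0],[26,1],[27,12],[31,13],[35,18],[37,13],[40,3],[47,0]]
[[4,16],[12,15],[28,12],[31,13],[35,18],[37,13],[40,3],[47,0]]
[[4,16],[12,15],[28,12],[31,13],[35,18],[37,13],[40,11],[50,0]]
[[4,16],[12,15],[26,18],[43,11],[50,0]]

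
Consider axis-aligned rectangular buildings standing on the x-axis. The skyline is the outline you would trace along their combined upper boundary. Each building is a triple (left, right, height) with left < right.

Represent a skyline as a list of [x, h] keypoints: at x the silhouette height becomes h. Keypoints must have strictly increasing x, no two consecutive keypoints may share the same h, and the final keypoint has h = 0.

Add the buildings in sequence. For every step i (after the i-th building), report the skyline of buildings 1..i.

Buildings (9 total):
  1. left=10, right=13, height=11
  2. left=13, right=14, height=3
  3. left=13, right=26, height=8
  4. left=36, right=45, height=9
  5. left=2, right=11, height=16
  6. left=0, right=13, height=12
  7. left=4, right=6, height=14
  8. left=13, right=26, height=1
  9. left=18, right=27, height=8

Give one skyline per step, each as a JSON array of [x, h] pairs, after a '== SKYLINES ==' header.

== SKYLINES ==
[[10,11],[13,0]]
[[10,11],[13,3],[14,0]]
[[10,11],[13,8],[26,0]]
[[10,11],[13,8],[26,0],[36,9],[45,0]]
[[2,16],[11,11],[13,8],[26,0],[36,9],[45,0]]
[[0,12],[2,16],[11,12],[13,8],[26,0],[36,9],[45,0]]
[[0,12],[2,16],[11,12],[13,8],[26,0],[36,9],[45,0]]
[[0,12],[2,16],[11,12],[13,8],[26,0],[36,9],[45,0]]
[[0,12],[2,16],[11,12],[13,8],[27,0],[36,9],[45,0]]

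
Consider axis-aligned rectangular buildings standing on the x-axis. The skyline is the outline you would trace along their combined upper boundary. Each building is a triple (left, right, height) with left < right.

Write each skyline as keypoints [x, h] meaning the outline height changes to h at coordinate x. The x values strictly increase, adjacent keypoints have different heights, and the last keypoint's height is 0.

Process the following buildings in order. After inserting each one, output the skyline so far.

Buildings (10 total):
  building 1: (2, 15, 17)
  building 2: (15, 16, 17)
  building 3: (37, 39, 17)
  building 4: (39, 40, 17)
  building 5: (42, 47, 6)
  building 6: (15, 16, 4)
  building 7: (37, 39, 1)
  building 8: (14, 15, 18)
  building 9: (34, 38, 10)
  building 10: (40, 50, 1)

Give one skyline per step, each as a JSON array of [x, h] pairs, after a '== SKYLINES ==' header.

== SKYLINES ==
[[2,17],[15,0]]
[[2,17],[16,0]]
[[2,17],[16,0],[37,17],[39,0]]
[[2,17],[16,0],[37,17],[40,0]]
[[2,17],[16,0],[37,17],[40,0],[42,6],[47,0]]
[[2,17],[16,0],[37,17],[40,0],[42,6],[47,0]]
[[2,17],[16,0],[37,17],[40,0],[42,6],[47,0]]
[[2,17],[14,18],[15,17],[16,0],[37,17],[40,0],[42,6],[47,0]]
[[2,17],[14,18],[15,17],[16,0],[34,10],[37,17],[40,0],[42,6],[47,0]]
[[2,17],[14,18],[15,17],[16,0],[34,10],[37,17],[40,1],[42,6],[47,1],[50,0]]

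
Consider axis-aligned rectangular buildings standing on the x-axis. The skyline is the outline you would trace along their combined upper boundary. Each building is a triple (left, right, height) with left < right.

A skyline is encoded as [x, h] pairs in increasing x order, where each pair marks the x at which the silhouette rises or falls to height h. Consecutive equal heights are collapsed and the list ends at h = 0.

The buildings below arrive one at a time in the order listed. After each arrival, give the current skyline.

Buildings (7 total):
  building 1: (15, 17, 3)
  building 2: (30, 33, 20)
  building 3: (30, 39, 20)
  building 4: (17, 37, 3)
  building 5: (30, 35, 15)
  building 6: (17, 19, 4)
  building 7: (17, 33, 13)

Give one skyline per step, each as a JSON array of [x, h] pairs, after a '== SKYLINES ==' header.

== SKYLINES ==
[[15,3],[17,0]]
[[15,3],[17,0],[30,20],[33,0]]
[[15,3],[17,0],[30,20],[39,0]]
[[15,3],[30,20],[39,0]]
[[15,3],[30,20],[39,0]]
[[15,3],[17,4],[19,3],[30,20],[39,0]]
[[15,3],[17,13],[30,20],[39,0]]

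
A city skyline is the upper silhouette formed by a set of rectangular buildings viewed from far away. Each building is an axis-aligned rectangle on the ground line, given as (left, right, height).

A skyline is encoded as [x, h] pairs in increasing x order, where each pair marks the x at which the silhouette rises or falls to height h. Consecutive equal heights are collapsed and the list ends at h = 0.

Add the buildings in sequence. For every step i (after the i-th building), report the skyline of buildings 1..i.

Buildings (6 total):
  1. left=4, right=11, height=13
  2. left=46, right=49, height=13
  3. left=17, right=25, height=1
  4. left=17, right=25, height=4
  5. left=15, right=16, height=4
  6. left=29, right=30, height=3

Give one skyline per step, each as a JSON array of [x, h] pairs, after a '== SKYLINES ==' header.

== SKYLINES ==
[[4,13],[11,0]]
[[4,13],[11,0],[46,13],[49,0]]
[[4,13],[11,0],[17,1],[25,0],[46,13],[49,0]]
[[4,13],[11,0],[17,4],[25,0],[46,13],[49,0]]
[[4,13],[11,0],[15,4],[16,0],[17,4],[25,0],[46,13],[49,0]]
[[4,13],[11,0],[15,4],[16,0],[17,4],[25,0],[29,3],[30,0],[46,13],[49,0]]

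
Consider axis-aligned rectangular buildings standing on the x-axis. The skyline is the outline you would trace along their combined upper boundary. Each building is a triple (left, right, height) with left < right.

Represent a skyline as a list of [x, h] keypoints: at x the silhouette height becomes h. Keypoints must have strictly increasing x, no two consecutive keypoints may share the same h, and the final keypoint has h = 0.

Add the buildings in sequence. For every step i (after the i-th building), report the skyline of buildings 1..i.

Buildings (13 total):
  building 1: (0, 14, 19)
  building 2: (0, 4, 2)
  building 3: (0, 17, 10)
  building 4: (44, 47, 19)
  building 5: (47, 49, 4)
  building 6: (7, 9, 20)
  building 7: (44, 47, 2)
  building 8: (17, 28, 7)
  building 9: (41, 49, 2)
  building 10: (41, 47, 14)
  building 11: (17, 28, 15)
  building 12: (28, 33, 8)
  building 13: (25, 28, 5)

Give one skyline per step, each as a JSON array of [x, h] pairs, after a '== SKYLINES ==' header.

== SKYLINES ==
[[0,19],[14,0]]
[[0,19],[14,0]]
[[0,19],[14,10],[17,0]]
[[0,19],[14,10],[17,0],[44,19],[47,0]]
[[0,19],[14,10],[17,0],[44,19],[47,4],[49,0]]
[[0,19],[7,20],[9,19],[14,10],[17,0],[44,19],[47,4],[49,0]]
[[0,19],[7,20],[9,19],[14,10],[17,0],[44,19],[47,4],[49,0]]
[[0,19],[7,20],[9,19],[14,10],[17,7],[28,0],[44,19],[47,4],[49,0]]
[[0,19],[7,20],[9,19],[14,10],[17,7],[28,0],[41,2],[44,19],[47,4],[49,0]]
[[0,19],[7,20],[9,19],[14,10],[17,7],[28,0],[41,14],[44,19],[47,4],[49,0]]
[[0,19],[7,20],[9,19],[14,10],[17,15],[28,0],[41,14],[44,19],[47,4],[49,0]]
[[0,19],[7,20],[9,19],[14,10],[17,15],[28,8],[33,0],[41,14],[44,19],[47,4],[49,0]]
[[0,19],[7,20],[9,19],[14,10],[17,15],[28,8],[33,0],[41,14],[44,19],[47,4],[49,0]]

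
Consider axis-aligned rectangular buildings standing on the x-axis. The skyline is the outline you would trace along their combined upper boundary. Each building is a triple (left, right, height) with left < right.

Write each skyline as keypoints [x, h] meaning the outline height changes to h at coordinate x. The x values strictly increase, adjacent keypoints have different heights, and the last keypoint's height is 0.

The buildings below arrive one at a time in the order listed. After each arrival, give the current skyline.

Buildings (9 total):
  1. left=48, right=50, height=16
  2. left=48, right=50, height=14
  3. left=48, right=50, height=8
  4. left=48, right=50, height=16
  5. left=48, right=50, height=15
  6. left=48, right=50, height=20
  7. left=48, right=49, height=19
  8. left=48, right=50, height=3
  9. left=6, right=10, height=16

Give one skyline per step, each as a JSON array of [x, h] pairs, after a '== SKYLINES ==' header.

== SKYLINES ==
[[48,16],[50,0]]
[[48,16],[50,0]]
[[48,16],[50,0]]
[[48,16],[50,0]]
[[48,16],[50,0]]
[[48,20],[50,0]]
[[48,20],[50,0]]
[[48,20],[50,0]]
[[6,16],[10,0],[48,20],[50,0]]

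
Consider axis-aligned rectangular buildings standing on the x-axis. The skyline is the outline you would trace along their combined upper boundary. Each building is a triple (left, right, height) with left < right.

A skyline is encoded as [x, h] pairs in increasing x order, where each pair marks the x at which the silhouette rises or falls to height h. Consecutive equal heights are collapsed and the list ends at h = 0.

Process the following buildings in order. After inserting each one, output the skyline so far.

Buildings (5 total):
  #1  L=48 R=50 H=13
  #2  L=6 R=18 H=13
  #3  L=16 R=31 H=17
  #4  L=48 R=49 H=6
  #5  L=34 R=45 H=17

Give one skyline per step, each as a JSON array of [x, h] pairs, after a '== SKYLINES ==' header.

== SKYLINES ==
[[48,13],[50,0]]
[[6,13],[18,0],[48,13],[50,0]]
[[6,13],[16,17],[31,0],[48,13],[50,0]]
[[6,13],[16,17],[31,0],[48,13],[50,0]]
[[6,13],[16,17],[31,0],[34,17],[45,0],[48,13],[50,0]]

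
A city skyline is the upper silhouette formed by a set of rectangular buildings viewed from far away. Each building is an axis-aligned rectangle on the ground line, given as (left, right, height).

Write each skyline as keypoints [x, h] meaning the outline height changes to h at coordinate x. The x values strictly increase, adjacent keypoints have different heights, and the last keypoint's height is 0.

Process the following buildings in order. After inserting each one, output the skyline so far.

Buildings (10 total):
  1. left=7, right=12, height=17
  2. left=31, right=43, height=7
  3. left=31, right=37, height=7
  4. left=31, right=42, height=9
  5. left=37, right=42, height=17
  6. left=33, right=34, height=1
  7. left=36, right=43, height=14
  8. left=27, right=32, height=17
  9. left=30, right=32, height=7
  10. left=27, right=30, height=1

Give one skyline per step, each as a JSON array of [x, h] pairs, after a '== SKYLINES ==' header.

== SKYLINES ==
[[7,17],[12,0]]
[[7,17],[12,0],[31,7],[43,0]]
[[7,17],[12,0],[31,7],[43,0]]
[[7,17],[12,0],[31,9],[42,7],[43,0]]
[[7,17],[12,0],[31,9],[37,17],[42,7],[43,0]]
[[7,17],[12,0],[31,9],[37,17],[42,7],[43,0]]
[[7,17],[12,0],[31,9],[36,14],[37,17],[42,14],[43,0]]
[[7,17],[12,0],[27,17],[32,9],[36,14],[37,17],[42,14],[43,0]]
[[7,17],[12,0],[27,17],[32,9],[36,14],[37,17],[42,14],[43,0]]
[[7,17],[12,0],[27,17],[32,9],[36,14],[37,17],[42,14],[43,0]]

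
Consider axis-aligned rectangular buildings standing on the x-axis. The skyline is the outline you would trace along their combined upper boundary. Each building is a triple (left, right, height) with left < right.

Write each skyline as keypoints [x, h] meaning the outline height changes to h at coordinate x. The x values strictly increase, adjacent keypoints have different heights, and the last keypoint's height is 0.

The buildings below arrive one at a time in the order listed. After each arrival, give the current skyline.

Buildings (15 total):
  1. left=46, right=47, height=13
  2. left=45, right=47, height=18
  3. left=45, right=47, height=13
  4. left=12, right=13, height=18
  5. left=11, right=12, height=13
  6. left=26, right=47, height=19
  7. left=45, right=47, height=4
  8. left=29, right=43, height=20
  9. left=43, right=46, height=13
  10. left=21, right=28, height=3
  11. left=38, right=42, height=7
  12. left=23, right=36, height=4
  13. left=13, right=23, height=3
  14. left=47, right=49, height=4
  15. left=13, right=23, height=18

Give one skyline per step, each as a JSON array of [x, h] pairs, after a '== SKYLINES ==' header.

== SKYLINES ==
[[46,13],[47,0]]
[[45,18],[47,0]]
[[45,18],[47,0]]
[[12,18],[13,0],[45,18],[47,0]]
[[11,13],[12,18],[13,0],[45,18],[47,0]]
[[11,13],[12,18],[13,0],[26,19],[47,0]]
[[11,13],[12,18],[13,0],[26,19],[47,0]]
[[11,13],[12,18],[13,0],[26,19],[29,20],[43,19],[47,0]]
[[11,13],[12,18],[13,0],[26,19],[29,20],[43,19],[47,0]]
[[11,13],[12,18],[13,0],[21,3],[26,19],[29,20],[43,19],[47,0]]
[[11,13],[12,18],[13,0],[21,3],[26,19],[29,20],[43,19],[47,0]]
[[11,13],[12,18],[13,0],[21,3],[23,4],[26,19],[29,20],[43,19],[47,0]]
[[11,13],[12,18],[13,3],[23,4],[26,19],[29,20],[43,19],[47,0]]
[[11,13],[12,18],[13,3],[23,4],[26,19],[29,20],[43,19],[47,4],[49,0]]
[[11,13],[12,18],[23,4],[26,19],[29,20],[43,19],[47,4],[49,0]]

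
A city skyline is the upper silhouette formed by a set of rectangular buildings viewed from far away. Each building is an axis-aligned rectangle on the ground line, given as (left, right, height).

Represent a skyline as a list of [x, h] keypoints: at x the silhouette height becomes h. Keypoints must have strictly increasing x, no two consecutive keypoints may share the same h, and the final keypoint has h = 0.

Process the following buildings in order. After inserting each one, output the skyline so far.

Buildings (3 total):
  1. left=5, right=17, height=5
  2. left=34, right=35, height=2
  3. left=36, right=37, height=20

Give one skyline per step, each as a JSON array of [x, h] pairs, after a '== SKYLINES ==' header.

== SKYLINES ==
[[5,5],[17,0]]
[[5,5],[17,0],[34,2],[35,0]]
[[5,5],[17,0],[34,2],[35,0],[36,20],[37,0]]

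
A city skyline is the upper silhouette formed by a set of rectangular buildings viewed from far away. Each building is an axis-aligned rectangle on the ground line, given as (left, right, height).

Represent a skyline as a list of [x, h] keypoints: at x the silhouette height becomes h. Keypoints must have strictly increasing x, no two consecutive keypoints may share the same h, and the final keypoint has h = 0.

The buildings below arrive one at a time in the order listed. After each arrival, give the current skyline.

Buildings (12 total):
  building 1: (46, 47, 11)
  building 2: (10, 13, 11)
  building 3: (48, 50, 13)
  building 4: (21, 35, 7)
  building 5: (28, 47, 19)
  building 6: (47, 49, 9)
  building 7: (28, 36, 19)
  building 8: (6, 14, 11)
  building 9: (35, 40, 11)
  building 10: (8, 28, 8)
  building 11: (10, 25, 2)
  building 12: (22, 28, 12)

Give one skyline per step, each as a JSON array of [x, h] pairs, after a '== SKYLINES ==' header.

== SKYLINES ==
[[46,11],[47,0]]
[[10,11],[13,0],[46,11],[47,0]]
[[10,11],[13,0],[46,11],[47,0],[48,13],[50,0]]
[[10,11],[13,0],[21,7],[35,0],[46,11],[47,0],[48,13],[50,0]]
[[10,11],[13,0],[21,7],[28,19],[47,0],[48,13],[50,0]]
[[10,11],[13,0],[21,7],[28,19],[47,9],[48,13],[50,0]]
[[10,11],[13,0],[21,7],[28,19],[47,9],[48,13],[50,0]]
[[6,11],[14,0],[21,7],[28,19],[47,9],[48,13],[50,0]]
[[6,11],[14,0],[21,7],[28,19],[47,9],[48,13],[50,0]]
[[6,11],[14,8],[28,19],[47,9],[48,13],[50,0]]
[[6,11],[14,8],[28,19],[47,9],[48,13],[50,0]]
[[6,11],[14,8],[22,12],[28,19],[47,9],[48,13],[50,0]]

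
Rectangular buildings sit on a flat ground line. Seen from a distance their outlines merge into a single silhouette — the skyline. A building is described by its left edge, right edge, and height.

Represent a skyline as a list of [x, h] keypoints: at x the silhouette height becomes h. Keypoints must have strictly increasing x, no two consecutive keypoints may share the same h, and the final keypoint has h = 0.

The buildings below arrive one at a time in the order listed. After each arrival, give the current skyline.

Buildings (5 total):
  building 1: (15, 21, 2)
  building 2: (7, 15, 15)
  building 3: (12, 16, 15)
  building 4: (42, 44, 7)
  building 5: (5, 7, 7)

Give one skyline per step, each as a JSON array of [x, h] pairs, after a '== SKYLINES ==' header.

== SKYLINES ==
[[15,2],[21,0]]
[[7,15],[15,2],[21,0]]
[[7,15],[16,2],[21,0]]
[[7,15],[16,2],[21,0],[42,7],[44,0]]
[[5,7],[7,15],[16,2],[21,0],[42,7],[44,0]]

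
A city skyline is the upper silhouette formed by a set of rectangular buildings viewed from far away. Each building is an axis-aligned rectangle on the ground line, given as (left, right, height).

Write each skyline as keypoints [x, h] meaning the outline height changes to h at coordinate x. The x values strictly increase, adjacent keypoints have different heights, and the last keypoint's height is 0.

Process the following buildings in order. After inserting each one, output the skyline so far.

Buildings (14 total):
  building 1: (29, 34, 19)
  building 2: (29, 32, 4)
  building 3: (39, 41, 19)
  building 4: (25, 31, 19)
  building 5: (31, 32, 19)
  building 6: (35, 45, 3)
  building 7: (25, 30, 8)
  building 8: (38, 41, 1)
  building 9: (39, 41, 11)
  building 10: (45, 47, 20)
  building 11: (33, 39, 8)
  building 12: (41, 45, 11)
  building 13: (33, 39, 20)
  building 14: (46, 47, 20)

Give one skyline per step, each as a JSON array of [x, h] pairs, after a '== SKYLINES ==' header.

== SKYLINES ==
[[29,19],[34,0]]
[[29,19],[34,0]]
[[29,19],[34,0],[39,19],[41,0]]
[[25,19],[34,0],[39,19],[41,0]]
[[25,19],[34,0],[39,19],[41,0]]
[[25,19],[34,0],[35,3],[39,19],[41,3],[45,0]]
[[25,19],[34,0],[35,3],[39,19],[41,3],[45,0]]
[[25,19],[34,0],[35,3],[39,19],[41,3],[45,0]]
[[25,19],[34,0],[35,3],[39,19],[41,3],[45,0]]
[[25,19],[34,0],[35,3],[39,19],[41,3],[45,20],[47,0]]
[[25,19],[34,8],[39,19],[41,3],[45,20],[47,0]]
[[25,19],[34,8],[39,19],[41,11],[45,20],[47,0]]
[[25,19],[33,20],[39,19],[41,11],[45,20],[47,0]]
[[25,19],[33,20],[39,19],[41,11],[45,20],[47,0]]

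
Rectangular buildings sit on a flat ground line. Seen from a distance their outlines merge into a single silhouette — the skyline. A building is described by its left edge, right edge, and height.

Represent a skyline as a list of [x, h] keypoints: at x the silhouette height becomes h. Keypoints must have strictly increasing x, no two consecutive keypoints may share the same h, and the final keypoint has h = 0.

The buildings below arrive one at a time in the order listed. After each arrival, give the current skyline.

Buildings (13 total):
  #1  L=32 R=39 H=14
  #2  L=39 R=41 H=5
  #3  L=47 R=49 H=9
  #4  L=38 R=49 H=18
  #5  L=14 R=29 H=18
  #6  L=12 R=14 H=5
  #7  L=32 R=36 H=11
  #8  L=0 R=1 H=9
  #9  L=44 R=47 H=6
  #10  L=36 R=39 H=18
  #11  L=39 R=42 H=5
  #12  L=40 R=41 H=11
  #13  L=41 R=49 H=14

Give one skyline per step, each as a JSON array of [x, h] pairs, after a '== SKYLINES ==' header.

== SKYLINES ==
[[32,14],[39,0]]
[[32,14],[39,5],[41,0]]
[[32,14],[39,5],[41,0],[47,9],[49,0]]
[[32,14],[38,18],[49,0]]
[[14,18],[29,0],[32,14],[38,18],[49,0]]
[[12,5],[14,18],[29,0],[32,14],[38,18],[49,0]]
[[12,5],[14,18],[29,0],[32,14],[38,18],[49,0]]
[[0,9],[1,0],[12,5],[14,18],[29,0],[32,14],[38,18],[49,0]]
[[0,9],[1,0],[12,5],[14,18],[29,0],[32,14],[38,18],[49,0]]
[[0,9],[1,0],[12,5],[14,18],[29,0],[32,14],[36,18],[49,0]]
[[0,9],[1,0],[12,5],[14,18],[29,0],[32,14],[36,18],[49,0]]
[[0,9],[1,0],[12,5],[14,18],[29,0],[32,14],[36,18],[49,0]]
[[0,9],[1,0],[12,5],[14,18],[29,0],[32,14],[36,18],[49,0]]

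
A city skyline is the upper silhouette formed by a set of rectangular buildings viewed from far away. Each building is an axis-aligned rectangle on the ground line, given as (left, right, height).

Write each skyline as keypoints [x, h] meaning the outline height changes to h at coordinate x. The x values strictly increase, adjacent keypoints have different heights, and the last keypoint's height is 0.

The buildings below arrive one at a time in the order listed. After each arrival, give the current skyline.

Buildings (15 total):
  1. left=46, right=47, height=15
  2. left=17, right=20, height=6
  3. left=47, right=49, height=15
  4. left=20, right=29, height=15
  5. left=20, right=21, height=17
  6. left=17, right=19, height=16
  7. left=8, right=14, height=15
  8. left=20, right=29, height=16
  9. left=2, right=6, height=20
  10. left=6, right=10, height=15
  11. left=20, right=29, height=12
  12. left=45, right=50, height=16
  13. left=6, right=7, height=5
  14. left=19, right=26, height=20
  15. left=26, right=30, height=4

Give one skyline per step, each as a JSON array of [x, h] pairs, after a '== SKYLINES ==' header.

== SKYLINES ==
[[46,15],[47,0]]
[[17,6],[20,0],[46,15],[47,0]]
[[17,6],[20,0],[46,15],[49,0]]
[[17,6],[20,15],[29,0],[46,15],[49,0]]
[[17,6],[20,17],[21,15],[29,0],[46,15],[49,0]]
[[17,16],[19,6],[20,17],[21,15],[29,0],[46,15],[49,0]]
[[8,15],[14,0],[17,16],[19,6],[20,17],[21,15],[29,0],[46,15],[49,0]]
[[8,15],[14,0],[17,16],[19,6],[20,17],[21,16],[29,0],[46,15],[49,0]]
[[2,20],[6,0],[8,15],[14,0],[17,16],[19,6],[20,17],[21,16],[29,0],[46,15],[49,0]]
[[2,20],[6,15],[14,0],[17,16],[19,6],[20,17],[21,16],[29,0],[46,15],[49,0]]
[[2,20],[6,15],[14,0],[17,16],[19,6],[20,17],[21,16],[29,0],[46,15],[49,0]]
[[2,20],[6,15],[14,0],[17,16],[19,6],[20,17],[21,16],[29,0],[45,16],[50,0]]
[[2,20],[6,15],[14,0],[17,16],[19,6],[20,17],[21,16],[29,0],[45,16],[50,0]]
[[2,20],[6,15],[14,0],[17,16],[19,20],[26,16],[29,0],[45,16],[50,0]]
[[2,20],[6,15],[14,0],[17,16],[19,20],[26,16],[29,4],[30,0],[45,16],[50,0]]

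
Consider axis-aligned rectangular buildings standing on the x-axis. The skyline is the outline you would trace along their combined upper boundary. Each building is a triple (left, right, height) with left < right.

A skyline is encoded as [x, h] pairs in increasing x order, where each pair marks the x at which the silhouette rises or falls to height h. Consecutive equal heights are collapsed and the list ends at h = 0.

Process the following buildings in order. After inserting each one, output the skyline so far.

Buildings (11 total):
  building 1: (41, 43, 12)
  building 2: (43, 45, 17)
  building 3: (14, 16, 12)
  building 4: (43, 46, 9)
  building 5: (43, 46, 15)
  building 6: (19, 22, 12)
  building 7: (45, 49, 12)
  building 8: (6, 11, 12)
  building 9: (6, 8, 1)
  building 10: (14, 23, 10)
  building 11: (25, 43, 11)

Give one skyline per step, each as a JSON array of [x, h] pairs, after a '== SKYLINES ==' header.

== SKYLINES ==
[[41,12],[43,0]]
[[41,12],[43,17],[45,0]]
[[14,12],[16,0],[41,12],[43,17],[45,0]]
[[14,12],[16,0],[41,12],[43,17],[45,9],[46,0]]
[[14,12],[16,0],[41,12],[43,17],[45,15],[46,0]]
[[14,12],[16,0],[19,12],[22,0],[41,12],[43,17],[45,15],[46,0]]
[[14,12],[16,0],[19,12],[22,0],[41,12],[43,17],[45,15],[46,12],[49,0]]
[[6,12],[11,0],[14,12],[16,0],[19,12],[22,0],[41,12],[43,17],[45,15],[46,12],[49,0]]
[[6,12],[11,0],[14,12],[16,0],[19,12],[22,0],[41,12],[43,17],[45,15],[46,12],[49,0]]
[[6,12],[11,0],[14,12],[16,10],[19,12],[22,10],[23,0],[41,12],[43,17],[45,15],[46,12],[49,0]]
[[6,12],[11,0],[14,12],[16,10],[19,12],[22,10],[23,0],[25,11],[41,12],[43,17],[45,15],[46,12],[49,0]]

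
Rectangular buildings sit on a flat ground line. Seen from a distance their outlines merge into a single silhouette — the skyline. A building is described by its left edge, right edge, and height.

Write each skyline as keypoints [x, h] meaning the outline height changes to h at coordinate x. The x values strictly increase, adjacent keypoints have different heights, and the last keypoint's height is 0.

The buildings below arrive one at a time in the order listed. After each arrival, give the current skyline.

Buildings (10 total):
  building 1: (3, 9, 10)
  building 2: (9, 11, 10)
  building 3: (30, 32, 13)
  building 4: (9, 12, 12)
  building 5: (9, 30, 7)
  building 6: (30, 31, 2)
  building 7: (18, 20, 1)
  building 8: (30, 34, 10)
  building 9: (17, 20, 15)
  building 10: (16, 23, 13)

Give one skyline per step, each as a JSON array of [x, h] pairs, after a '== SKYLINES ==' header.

== SKYLINES ==
[[3,10],[9,0]]
[[3,10],[11,0]]
[[3,10],[11,0],[30,13],[32,0]]
[[3,10],[9,12],[12,0],[30,13],[32,0]]
[[3,10],[9,12],[12,7],[30,13],[32,0]]
[[3,10],[9,12],[12,7],[30,13],[32,0]]
[[3,10],[9,12],[12,7],[30,13],[32,0]]
[[3,10],[9,12],[12,7],[30,13],[32,10],[34,0]]
[[3,10],[9,12],[12,7],[17,15],[20,7],[30,13],[32,10],[34,0]]
[[3,10],[9,12],[12,7],[16,13],[17,15],[20,13],[23,7],[30,13],[32,10],[34,0]]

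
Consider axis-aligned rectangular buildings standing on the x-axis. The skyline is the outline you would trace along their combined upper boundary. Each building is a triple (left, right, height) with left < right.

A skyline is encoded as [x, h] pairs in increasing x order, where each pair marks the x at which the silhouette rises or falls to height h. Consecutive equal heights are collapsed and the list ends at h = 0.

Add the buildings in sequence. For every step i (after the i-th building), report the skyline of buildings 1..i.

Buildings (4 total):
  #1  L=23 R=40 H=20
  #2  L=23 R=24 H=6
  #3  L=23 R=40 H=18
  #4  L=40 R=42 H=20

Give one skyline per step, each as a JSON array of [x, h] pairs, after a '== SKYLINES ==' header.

== SKYLINES ==
[[23,20],[40,0]]
[[23,20],[40,0]]
[[23,20],[40,0]]
[[23,20],[42,0]]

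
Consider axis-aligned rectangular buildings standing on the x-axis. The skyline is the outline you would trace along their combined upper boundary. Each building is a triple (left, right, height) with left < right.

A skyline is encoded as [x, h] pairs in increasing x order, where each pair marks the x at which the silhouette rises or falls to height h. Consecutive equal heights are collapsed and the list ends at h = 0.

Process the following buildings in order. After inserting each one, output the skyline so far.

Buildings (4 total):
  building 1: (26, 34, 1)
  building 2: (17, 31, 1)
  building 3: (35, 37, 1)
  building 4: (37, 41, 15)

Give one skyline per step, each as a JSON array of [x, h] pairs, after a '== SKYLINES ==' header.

== SKYLINES ==
[[26,1],[34,0]]
[[17,1],[34,0]]
[[17,1],[34,0],[35,1],[37,0]]
[[17,1],[34,0],[35,1],[37,15],[41,0]]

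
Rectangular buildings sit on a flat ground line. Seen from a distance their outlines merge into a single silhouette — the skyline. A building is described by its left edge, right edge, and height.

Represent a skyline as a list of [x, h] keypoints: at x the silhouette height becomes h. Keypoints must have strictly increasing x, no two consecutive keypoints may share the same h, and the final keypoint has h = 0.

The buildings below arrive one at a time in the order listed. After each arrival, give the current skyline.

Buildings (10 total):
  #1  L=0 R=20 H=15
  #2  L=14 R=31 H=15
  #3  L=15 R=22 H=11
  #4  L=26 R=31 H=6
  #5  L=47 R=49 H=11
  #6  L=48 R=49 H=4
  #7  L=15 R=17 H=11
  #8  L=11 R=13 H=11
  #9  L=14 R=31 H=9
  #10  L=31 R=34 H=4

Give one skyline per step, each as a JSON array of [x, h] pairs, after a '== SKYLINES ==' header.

== SKYLINES ==
[[0,15],[20,0]]
[[0,15],[31,0]]
[[0,15],[31,0]]
[[0,15],[31,0]]
[[0,15],[31,0],[47,11],[49,0]]
[[0,15],[31,0],[47,11],[49,0]]
[[0,15],[31,0],[47,11],[49,0]]
[[0,15],[31,0],[47,11],[49,0]]
[[0,15],[31,0],[47,11],[49,0]]
[[0,15],[31,4],[34,0],[47,11],[49,0]]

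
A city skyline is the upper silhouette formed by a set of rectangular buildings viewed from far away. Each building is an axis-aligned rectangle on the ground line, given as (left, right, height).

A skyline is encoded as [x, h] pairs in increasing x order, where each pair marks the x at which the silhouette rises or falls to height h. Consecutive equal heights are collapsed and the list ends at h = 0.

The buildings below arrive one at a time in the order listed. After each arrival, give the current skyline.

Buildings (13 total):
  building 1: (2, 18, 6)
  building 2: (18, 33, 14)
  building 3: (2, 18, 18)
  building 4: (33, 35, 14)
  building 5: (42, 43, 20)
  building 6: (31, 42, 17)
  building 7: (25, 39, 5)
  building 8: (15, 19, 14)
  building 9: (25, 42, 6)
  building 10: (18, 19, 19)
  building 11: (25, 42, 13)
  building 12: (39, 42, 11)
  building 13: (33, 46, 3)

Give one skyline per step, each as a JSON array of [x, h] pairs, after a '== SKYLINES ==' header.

== SKYLINES ==
[[2,6],[18,0]]
[[2,6],[18,14],[33,0]]
[[2,18],[18,14],[33,0]]
[[2,18],[18,14],[35,0]]
[[2,18],[18,14],[35,0],[42,20],[43,0]]
[[2,18],[18,14],[31,17],[42,20],[43,0]]
[[2,18],[18,14],[31,17],[42,20],[43,0]]
[[2,18],[18,14],[31,17],[42,20],[43,0]]
[[2,18],[18,14],[31,17],[42,20],[43,0]]
[[2,18],[18,19],[19,14],[31,17],[42,20],[43,0]]
[[2,18],[18,19],[19,14],[31,17],[42,20],[43,0]]
[[2,18],[18,19],[19,14],[31,17],[42,20],[43,0]]
[[2,18],[18,19],[19,14],[31,17],[42,20],[43,3],[46,0]]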